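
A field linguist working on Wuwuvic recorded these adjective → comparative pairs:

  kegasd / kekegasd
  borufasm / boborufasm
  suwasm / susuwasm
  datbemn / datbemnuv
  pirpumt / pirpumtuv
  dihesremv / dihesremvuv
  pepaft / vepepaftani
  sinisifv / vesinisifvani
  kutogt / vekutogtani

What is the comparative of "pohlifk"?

pirpumt and pepaft both end in -t yet inflect differently (pirpumtuv, vepepaftani), so the final letter is not what conditions the rule; the second-to-last letter is.
"pohlifk" has second-to-last letter 'f'. The stems whose second-to-last letter is 'f' (pepaft → vepepaftani, sinisifv → vesinisifvani) add ve- … -ani around the stem.
So pohlifk → vepohlifkani.

vepohlifkani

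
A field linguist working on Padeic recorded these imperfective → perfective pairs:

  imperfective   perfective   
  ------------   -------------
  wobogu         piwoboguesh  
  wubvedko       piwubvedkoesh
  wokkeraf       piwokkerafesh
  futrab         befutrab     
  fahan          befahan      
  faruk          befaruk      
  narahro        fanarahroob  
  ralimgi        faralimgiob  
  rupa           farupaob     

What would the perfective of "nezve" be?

fanezveob

wubvedko and narahro both end in -o yet inflect differently (piwubvedkoesh, fanarahroob), so the final letter is not what conditions the rule; the first letter is.
"nezve" begins with n-. The one such stem in the data (narahro → fanarahroob) adds fa- … -ob around the stem, so the same rule applies.
The other patterns: stems beginning with w- add pi- … -esh around the stem; stems beginning with f- add the prefix be-.
So nezve → fanezveob.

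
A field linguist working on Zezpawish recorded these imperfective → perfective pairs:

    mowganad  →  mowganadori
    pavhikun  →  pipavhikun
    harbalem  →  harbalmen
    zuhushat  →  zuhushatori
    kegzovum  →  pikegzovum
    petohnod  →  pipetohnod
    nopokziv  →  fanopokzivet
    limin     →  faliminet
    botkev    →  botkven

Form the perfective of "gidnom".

pigidnom

"gidnom" has last vowel 'o'. The one such stem in the data (petohnod → pipetohnod) adds the prefix pi-, so the same rule applies.
The other patterns: stems whose last vowel is 'e' delete the last vowel and add -en; stems whose last vowel is 'i' add fa- … -et around the stem; stems whose last vowel is 'a' add -ori.
So gidnom → pigidnom.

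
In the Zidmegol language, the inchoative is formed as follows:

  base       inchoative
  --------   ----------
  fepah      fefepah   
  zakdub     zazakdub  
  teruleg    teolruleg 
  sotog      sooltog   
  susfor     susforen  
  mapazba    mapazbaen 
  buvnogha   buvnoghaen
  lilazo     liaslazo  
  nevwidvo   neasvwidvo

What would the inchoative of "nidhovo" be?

niasdhovo

sotog and susfor both have last vowel 'o' yet inflect differently (sooltog, susforen), so the last vowel is not what conditions the rule; the final letter is.
"nidhovo" ends in -o. The stems ending in -o (lilazo → liaslazo, nevwidvo → neasvwidvo) insert -as- after the first vowel.
So nidhovo → niasdhovo.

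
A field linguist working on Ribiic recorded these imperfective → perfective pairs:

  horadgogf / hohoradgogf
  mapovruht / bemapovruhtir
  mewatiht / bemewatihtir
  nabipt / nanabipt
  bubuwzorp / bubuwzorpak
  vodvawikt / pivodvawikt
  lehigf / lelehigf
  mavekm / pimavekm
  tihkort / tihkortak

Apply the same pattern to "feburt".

"feburt" has second-to-last letter 'r'. The stems whose second-to-last letter is 'r' (bubuwzorp → bubuwzorpak, tihkort → tihkortak) add -ak.
So feburt → feburtak.

feburtak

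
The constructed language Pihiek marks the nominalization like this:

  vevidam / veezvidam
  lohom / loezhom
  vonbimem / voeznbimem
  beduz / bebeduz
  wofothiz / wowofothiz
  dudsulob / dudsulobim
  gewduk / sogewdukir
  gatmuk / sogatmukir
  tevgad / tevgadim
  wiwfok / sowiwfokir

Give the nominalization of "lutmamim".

lueztmamim

"lutmamim" ends in -m. The stems ending in -m (vonbimem → voeznbimem, lohom → loezhom, vevidam → veezvidam) insert -ez- after the first vowel.
The other patterns: stems ending in -z repeat the first consonant+vowel as a prefix; stems ending in -k add so- … -ir around the stem; stems ending in -b or -d add -im.
So lutmamim → lueztmamim.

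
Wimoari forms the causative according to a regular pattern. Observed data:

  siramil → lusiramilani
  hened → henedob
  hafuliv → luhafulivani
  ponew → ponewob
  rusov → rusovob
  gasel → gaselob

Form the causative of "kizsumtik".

lukizsumtikani

hafuliv and rusov both end in -v yet inflect differently (luhafulivani, rusovob), so the final letter is not what conditions the rule; the number of vowels is.
"kizsumtik" has 3 vowels. The stems with 3 vowels (hafuliv → luhafulivani, siramil → lusiramilani) add lu- … -ani around the stem.
So kizsumtik → lukizsumtikani.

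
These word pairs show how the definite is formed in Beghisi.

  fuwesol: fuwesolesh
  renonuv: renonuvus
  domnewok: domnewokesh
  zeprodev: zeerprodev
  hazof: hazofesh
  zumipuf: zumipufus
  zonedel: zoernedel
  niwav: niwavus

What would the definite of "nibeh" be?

nierbeh

fuwesol and zonedel both end in -l yet inflect differently (fuwesolesh, zoernedel), so the final letter is not what conditions the rule; the last vowel is.
"nibeh" has last vowel 'e'. The stems whose last vowel is 'e' (zonedel → zoernedel, zeprodev → zeerprodev) insert -er- after the first vowel.
The other patterns: stems whose last vowel is 'o' add -esh; stems whose last vowel is 'a' or 'u' add -us.
So nibeh → nierbeh.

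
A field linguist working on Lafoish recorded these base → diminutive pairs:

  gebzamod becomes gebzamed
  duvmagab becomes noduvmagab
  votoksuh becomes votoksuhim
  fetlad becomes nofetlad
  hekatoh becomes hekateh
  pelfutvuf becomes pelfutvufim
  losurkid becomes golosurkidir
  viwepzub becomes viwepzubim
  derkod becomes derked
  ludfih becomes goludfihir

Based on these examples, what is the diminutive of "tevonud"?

"tevonud" has last vowel 'u'. The stems whose last vowel is 'u' (votoksuh → votoksuhim, viwepzub → viwepzubim, pelfutvuf → pelfutvufim) add -im.
The other patterns: stems whose last vowel is 'a' add the prefix no-; stems whose last vowel is 'i' add go- … -ir around the stem; stems whose last vowel is 'o' change the last vowel to 'e'.
So tevonud → tevonudim.

tevonudim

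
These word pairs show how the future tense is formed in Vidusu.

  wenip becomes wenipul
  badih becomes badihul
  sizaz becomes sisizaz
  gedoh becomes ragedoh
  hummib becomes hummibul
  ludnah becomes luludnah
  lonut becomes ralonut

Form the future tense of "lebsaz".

lelebsaz

badih and ludnah both end in -h yet inflect differently (badihul, luludnah), so the final letter is not what conditions the rule; the last vowel is.
"lebsaz" has last vowel 'a'. The stems whose last vowel is 'a' (ludnah → luludnah, sizaz → sisizaz) repeat the first consonant+vowel as a prefix.
The other patterns: stems whose last vowel is 'i' add -ul; stems whose last vowel is 'o' or 'u' add the prefix ra-.
So lebsaz → lelebsaz.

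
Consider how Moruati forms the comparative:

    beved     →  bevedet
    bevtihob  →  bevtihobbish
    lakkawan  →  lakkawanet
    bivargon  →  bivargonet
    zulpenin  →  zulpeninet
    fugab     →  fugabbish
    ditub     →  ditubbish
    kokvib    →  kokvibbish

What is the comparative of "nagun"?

nagunet

bevtihob and bivargon both have last vowel 'o' yet inflect differently (bevtihobbish, bivargonet), so the last vowel is not what conditions the rule; the final letter is.
"nagun" ends in -n. The stems ending in -n (bivargon → bivargonet, zulpenin → zulpeninet, lakkawan → lakkawanet) add -et.
The other pattern: stems ending in -b double the final consonant and add -ish.
So nagun → nagunet.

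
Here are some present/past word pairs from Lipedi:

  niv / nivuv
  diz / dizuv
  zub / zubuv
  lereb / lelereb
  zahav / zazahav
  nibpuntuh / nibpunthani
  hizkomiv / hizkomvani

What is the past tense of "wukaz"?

zub and lereb both end in -b yet inflect differently (zubuv, lelereb), so the final letter is not what conditions the rule; the number of vowels is.
"wukaz" has 2 vowels. The stems with 2 vowels (lereb → lelereb, zahav → zazahav) repeat the first consonant+vowel as a prefix.
The other patterns: stems with 1 vowel add -uv; stems with 3 vowels delete the last vowel and add -ani.
So wukaz → wuwukaz.

wuwukaz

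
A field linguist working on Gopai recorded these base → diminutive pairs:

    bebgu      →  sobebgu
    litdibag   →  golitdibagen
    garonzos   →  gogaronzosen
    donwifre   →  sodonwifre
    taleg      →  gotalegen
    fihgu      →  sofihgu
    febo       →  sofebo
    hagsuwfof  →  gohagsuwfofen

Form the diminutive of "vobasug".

govobasugen

febo and hagsuwfof both have last vowel 'o' yet inflect differently (sofebo, gohagsuwfofen), so the last vowel is not what conditions the rule; whether the stem ends in a vowel or a consonant is.
"vobasug" ends in a consonant. The stems ending in a consonant (litdibag → golitdibagen, hagsuwfof → gohagsuwfofen, garonzos → gogaronzosen) add go- … -en around the stem.
The other pattern: stems ending in a vowel add the prefix so-.
So vobasug → govobasugen.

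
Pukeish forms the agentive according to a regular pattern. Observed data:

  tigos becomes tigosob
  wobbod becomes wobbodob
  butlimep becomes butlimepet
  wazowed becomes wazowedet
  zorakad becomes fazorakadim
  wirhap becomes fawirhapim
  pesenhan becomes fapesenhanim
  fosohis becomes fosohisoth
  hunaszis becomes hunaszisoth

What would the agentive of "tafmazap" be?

fatafmazapim

wobbod and wazowed both end in -d yet inflect differently (wobbodob, wazowedet), so the final letter is not what conditions the rule; the last vowel is.
"tafmazap" has last vowel 'a'. The stems whose last vowel is 'a' (zorakad → fazorakadim, wirhap → fawirhapim, pesenhan → fapesenhanim) add fa- … -im around the stem.
The other patterns: stems whose last vowel is 'o' add -ob; stems whose last vowel is 'e' add -et; stems whose last vowel is 'i' add -oth.
So tafmazap → fatafmazapim.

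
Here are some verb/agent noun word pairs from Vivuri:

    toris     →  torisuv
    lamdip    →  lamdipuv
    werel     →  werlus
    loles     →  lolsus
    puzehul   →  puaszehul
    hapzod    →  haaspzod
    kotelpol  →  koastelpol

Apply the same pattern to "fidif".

fidifuv

toris and loles both end in -s yet inflect differently (torisuv, lolsus), so the final letter is not what conditions the rule; the last vowel is.
"fidif" has last vowel 'i'. The stems whose last vowel is 'i' (toris → torisuv, lamdip → lamdipuv) add -uv.
The other patterns: stems whose last vowel is 'e' delete the last vowel and add -us; stems whose last vowel is 'o' or 'u' insert -as- after the first vowel.
So fidif → fidifuv.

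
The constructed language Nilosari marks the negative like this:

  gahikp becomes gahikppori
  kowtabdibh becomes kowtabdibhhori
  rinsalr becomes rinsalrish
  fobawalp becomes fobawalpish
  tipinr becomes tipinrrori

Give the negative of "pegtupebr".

"pegtupebr" has second-to-last letter 'b'. The one such stem in the data (kowtabdibh → kowtabdibhhori) doubles the final consonant and adds -ori (as do gahikp, tipinr), so the same rule applies.
So pegtupebr → pegtupebrrori.

pegtupebrrori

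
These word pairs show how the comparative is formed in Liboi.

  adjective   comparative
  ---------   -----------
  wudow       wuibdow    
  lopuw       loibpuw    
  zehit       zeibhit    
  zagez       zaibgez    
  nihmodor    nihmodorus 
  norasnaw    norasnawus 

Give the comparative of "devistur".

wudow and norasnaw both end in -w yet inflect differently (wuibdow, norasnawus), so the final letter is not what conditions the rule; the number of vowels is.
"devistur" has 3 vowels. The stems with 3 vowels (nihmodor → nihmodorus, norasnaw → norasnawus) add -us.
So devistur → devisturus.

devisturus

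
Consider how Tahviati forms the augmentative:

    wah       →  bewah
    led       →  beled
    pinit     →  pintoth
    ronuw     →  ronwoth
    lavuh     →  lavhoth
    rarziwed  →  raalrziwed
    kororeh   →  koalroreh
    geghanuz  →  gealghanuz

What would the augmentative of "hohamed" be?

hoalhamed

wah and lavuh both end in -h yet inflect differently (bewah, lavhoth), so the final letter is not what conditions the rule; the number of vowels is.
"hohamed" has 3 vowels. The stems with 3 vowels (rarziwed → raalrziwed, kororeh → koalroreh, geghanuz → gealghanuz) insert -al- after the first vowel.
The other patterns: stems with 1 vowel add the prefix be-; stems with 2 vowels delete the last vowel and add -oth.
So hohamed → hoalhamed.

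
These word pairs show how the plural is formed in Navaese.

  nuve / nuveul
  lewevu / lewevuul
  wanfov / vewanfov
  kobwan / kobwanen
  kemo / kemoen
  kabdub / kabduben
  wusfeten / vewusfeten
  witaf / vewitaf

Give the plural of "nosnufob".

nosnufobul

kobwan and wusfeten both end in -n yet inflect differently (kobwanen, vewusfeten), so the final letter is not what conditions the rule; the first letter is.
"nosnufob" begins with n-. The one such stem in the data (nuve → nuveul) adds -ul, so the same rule applies.
The other patterns: stems beginning with k- add -en; stems beginning with w- add the prefix ve-.
So nosnufob → nosnufobul.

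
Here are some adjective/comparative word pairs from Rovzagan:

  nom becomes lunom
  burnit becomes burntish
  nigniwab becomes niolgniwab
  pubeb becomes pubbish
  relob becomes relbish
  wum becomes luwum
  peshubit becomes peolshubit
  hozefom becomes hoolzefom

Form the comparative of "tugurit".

"tugurit" has 3 vowels. The stems with 3 vowels (hozefom → hoolzefom, nigniwab → niolgniwab, peshubit → peolshubit) insert -ol- after the first vowel.
The other patterns: stems with 1 vowel add the prefix lu-; stems with 2 vowels delete the last vowel and add -ish.
So tugurit → tuolgurit.

tuolgurit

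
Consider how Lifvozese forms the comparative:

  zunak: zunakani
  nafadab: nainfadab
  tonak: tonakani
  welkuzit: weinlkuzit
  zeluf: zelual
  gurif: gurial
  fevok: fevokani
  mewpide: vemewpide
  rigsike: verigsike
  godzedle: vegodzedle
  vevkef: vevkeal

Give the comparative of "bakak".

bakakani

rigsike and vevkef both have last vowel 'e' yet inflect differently (verigsike, vevkeal), so the last vowel is not what conditions the rule; the final letter is.
"bakak" ends in -k. The stems ending in -k (zunak → zunakani, tonak → tonakani, fevok → fevokani) add -ani.
The other patterns: stems ending in -e add the prefix ve-; stems ending in -f drop the final letter and add -al; stems ending in -b or -t insert -in- after the first vowel.
So bakak → bakakani.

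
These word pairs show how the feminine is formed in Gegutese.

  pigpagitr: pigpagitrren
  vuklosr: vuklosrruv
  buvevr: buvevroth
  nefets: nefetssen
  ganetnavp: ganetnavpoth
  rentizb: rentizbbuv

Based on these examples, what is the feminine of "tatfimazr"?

buvevr and pigpagitr both end in -r yet inflect differently (buvevroth, pigpagitrren), so the final letter is not what conditions the rule; the second-to-last letter is.
"tatfimazr" has second-to-last letter 'z'. The one such stem in the data (rentizb → rentizbbuv) doubles the final consonant and adds -uv (as does vuklosr), so the same rule applies.
So tatfimazr → tatfimazrruv.

tatfimazrruv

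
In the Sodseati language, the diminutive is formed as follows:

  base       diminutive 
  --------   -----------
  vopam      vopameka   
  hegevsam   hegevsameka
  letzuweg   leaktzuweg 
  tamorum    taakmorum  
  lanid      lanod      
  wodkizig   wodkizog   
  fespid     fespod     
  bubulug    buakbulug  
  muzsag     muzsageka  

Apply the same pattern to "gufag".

"gufag" has last vowel 'a'. The stems whose last vowel is 'a' (vopam → vopameka, hegevsam → hegevsameka, muzsag → muzsageka) add -eka.
The other patterns: stems whose last vowel is 'i' change the last vowel to 'o'; stems whose last vowel is 'e' or 'u' insert -ak- after the first vowel.
So gufag → gufageka.

gufageka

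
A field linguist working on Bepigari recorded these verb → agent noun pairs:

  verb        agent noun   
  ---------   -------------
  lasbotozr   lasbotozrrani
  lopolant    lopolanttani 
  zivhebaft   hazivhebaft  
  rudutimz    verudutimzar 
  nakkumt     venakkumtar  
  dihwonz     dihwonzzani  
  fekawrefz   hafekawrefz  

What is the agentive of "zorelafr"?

fekawrefz and rudutimz both end in -z yet inflect differently (hafekawrefz, verudutimzar), so the final letter is not what conditions the rule; the second-to-last letter is.
"zorelafr" has second-to-last letter 'f'. The stems whose second-to-last letter is 'f' (zivhebaft → hazivhebaft, fekawrefz → hafekawrefz) add the prefix ha-.
So zorelafr → hazorelafr.

hazorelafr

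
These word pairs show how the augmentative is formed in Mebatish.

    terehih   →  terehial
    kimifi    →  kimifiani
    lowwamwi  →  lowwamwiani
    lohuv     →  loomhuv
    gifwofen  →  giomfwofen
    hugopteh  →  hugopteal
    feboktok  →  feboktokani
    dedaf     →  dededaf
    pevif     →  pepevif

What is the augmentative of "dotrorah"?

pevif and terehih both have last vowel 'i' yet inflect differently (pepevif, terehial), so the last vowel is not what conditions the rule; the final letter is.
"dotrorah" ends in -h. The stems ending in -h (terehih → terehial, hugopteh → hugopteal) drop the final letter and add -al.
The other patterns: stems ending in -n or -v insert -om- after the first vowel; stems ending in -f repeat the first consonant+vowel as a prefix; stems ending in -i or -k add -ani.
So dotrorah → dotroraal.

dotroraal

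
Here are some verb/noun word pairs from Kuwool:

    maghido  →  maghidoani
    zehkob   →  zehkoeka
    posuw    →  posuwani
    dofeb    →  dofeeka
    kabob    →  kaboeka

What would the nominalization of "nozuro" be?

"nozuro" ends in -o. The one such stem in the data (maghido → maghidoani) adds -ani, so the same rule applies.
So nozuro → nozuroani.

nozuroani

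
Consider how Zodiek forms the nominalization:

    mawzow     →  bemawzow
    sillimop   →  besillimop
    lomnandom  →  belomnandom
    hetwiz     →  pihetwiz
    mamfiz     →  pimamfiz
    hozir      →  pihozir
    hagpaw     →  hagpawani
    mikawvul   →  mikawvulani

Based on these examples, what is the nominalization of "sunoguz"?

mawzow and hagpaw both end in -w yet inflect differently (bemawzow, hagpawani), so the final letter is not what conditions the rule; the last vowel is.
"sunoguz" has last vowel 'u'. The one such stem in the data (mikawvul → mikawvulani) adds -ani, so the same rule applies.
The other patterns: stems whose last vowel is 'o' add the prefix be-; stems whose last vowel is 'i' add the prefix pi-.
So sunoguz → sunoguzani.

sunoguzani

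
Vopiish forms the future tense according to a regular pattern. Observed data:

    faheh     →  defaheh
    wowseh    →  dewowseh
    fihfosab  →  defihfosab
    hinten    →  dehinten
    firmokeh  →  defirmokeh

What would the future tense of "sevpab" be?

desevpab

Every pair shown (faheh → defaheh, wowseh → dewowseh, fihfosab → defihfosab, …) follows the same rule: add the prefix de-.
So sevpab → desevpab.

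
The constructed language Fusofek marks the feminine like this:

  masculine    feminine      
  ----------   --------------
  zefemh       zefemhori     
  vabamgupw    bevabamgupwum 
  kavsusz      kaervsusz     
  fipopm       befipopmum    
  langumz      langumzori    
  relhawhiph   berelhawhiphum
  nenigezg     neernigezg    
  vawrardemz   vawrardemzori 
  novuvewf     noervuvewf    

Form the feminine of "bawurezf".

relhawhiph and zefemh both end in -h yet inflect differently (berelhawhiphum, zefemhori), so the final letter is not what conditions the rule; the second-to-last letter is.
"bawurezf" has second-to-last letter 'z'. The one such stem in the data (nenigezg → neernigezg) inserts -er- after the first vowel (as do kavsusz, novuvewf), so the same rule applies.
The other patterns: stems whose second-to-last letter is 'p' add be- … -um around the stem; stems whose second-to-last letter is 'm' add -ori.
So bawurezf → baerwurezf.

baerwurezf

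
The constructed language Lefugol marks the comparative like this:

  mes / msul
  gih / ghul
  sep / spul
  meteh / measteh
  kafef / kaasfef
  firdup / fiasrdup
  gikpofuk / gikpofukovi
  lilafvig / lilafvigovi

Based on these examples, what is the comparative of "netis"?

neastis

gih and meteh both end in -h yet inflect differently (ghul, measteh), so the final letter is not what conditions the rule; the number of vowels is.
"netis" has 2 vowels. The stems with 2 vowels (meteh → measteh, kafef → kaasfef, firdup → fiasrdup) insert -as- after the first vowel.
The other patterns: stems with 1 vowel delete the last vowel and add -ul; stems with 3 vowels add -ovi.
So netis → neastis.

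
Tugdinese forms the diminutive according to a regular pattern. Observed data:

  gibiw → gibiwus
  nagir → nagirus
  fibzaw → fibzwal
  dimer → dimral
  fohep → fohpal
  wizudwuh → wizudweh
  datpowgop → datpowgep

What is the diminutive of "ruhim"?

ruhimus

gibiw and fibzaw both end in -w yet inflect differently (gibiwus, fibzwal), so the final letter is not what conditions the rule; the last vowel is.
"ruhim" has last vowel 'i'. The stems whose last vowel is 'i' (gibiw → gibiwus, nagir → nagirus) add -us.
The other patterns: stems whose last vowel is 'a' or 'e' delete the last vowel and add -al; stems whose last vowel is 'o' or 'u' change the last vowel to 'e'.
So ruhim → ruhimus.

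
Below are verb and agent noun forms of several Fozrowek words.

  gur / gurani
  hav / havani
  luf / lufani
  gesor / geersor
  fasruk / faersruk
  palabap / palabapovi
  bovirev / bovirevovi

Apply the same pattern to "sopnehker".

sopnehkerovi

gur and gesor both end in -r yet inflect differently (gurani, geersor), so the final letter is not what conditions the rule; the number of vowels is.
"sopnehker" has 3 vowels. The stems with 3 vowels (palabap → palabapovi, bovirev → bovirevovi) add -ovi.
So sopnehker → sopnehkerovi.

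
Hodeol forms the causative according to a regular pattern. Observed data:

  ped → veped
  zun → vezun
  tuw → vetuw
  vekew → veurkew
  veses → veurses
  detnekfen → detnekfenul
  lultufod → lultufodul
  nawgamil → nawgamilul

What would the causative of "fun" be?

"fun" has 1 vowel. The stems with 1 vowel (ped → veped, zun → vezun, tuw → vetuw) add the prefix ve-.
So fun → vefun.

vefun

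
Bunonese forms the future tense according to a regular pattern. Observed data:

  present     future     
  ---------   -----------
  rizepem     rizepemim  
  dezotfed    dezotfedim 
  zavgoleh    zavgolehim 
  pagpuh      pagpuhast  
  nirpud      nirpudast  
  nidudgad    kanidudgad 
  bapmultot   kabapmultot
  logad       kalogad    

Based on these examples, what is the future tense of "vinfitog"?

kavinfitog

zavgoleh and pagpuh both end in -h yet inflect differently (zavgolehim, pagpuhast), so the final letter is not what conditions the rule; the last vowel is.
"vinfitog" has last vowel 'o'. The one such stem in the data (bapmultot → kabapmultot) adds the prefix ka-, so the same rule applies.
So vinfitog → kavinfitog.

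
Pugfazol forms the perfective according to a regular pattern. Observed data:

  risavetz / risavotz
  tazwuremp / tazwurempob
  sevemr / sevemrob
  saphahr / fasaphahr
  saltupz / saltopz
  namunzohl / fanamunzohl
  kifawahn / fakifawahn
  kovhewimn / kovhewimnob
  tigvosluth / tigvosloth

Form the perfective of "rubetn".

kovhewimn and kifawahn both end in -n yet inflect differently (kovhewimnob, fakifawahn), so the final letter is not what conditions the rule; the second-to-last letter is.
"rubetn" has second-to-last letter 't'. The stems whose second-to-last letter is 't' (tigvosluth → tigvosloth, risavetz → risavotz) change the last vowel to 'o'.
So rubetn → rubotn.

rubotn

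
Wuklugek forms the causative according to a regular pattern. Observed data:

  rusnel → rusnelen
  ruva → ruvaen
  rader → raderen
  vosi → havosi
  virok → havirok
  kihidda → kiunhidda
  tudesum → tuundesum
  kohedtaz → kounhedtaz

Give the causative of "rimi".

"rimi" begins with r-. The stems beginning with r- (rusnel → rusnelen, ruva → ruvaen, rader → raderen) add -en.
So rimi → rimien.

rimien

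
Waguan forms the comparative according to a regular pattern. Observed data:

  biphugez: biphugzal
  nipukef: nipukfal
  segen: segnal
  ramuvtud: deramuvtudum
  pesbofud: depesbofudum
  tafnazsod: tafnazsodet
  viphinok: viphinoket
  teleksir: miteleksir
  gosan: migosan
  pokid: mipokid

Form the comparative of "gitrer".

gitrral

ramuvtud and tafnazsod both end in -d yet inflect differently (deramuvtudum, tafnazsodet), so the final letter is not what conditions the rule; the last vowel is.
"gitrer" has last vowel 'e'. The stems whose last vowel is 'e' (biphugez → biphugzal, nipukef → nipukfal, segen → segnal) delete the last vowel and add -al.
The other patterns: stems whose last vowel is 'u' add de- … -um around the stem; stems whose last vowel is 'o' add -et; stems whose last vowel is 'a' or 'i' add the prefix mi-.
So gitrer → gitrral.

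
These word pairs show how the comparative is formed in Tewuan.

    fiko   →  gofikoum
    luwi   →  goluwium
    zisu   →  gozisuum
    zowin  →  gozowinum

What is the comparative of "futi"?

Every pair shown (fiko → gofikoum, luwi → goluwium, zisu → gozisuum, …) follows the same rule: add go- … -um around the stem.
So futi → gofutium.

gofutium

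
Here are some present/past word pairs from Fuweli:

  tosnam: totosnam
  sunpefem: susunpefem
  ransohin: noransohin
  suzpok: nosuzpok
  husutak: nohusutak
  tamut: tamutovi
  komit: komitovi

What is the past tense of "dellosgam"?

"dellosgam" ends in -m. The stems ending in -m (tosnam → totosnam, sunpefem → susunpefem) repeat the first consonant+vowel as a prefix.
The other patterns: stems ending in -k or -n add the prefix no-; stems ending in -t add -ovi.
So dellosgam → dedellosgam.

dedellosgam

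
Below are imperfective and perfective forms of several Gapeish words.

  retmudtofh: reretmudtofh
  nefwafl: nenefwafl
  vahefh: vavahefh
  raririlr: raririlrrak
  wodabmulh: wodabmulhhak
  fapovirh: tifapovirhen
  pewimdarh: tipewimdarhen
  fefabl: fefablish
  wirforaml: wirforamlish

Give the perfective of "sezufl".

retmudtofh and wodabmulh both end in -h yet inflect differently (reretmudtofh, wodabmulhhak), so the final letter is not what conditions the rule; the second-to-last letter is.
"sezufl" has second-to-last letter 'f'. The stems whose second-to-last letter is 'f' (retmudtofh → reretmudtofh, nefwafl → nenefwafl, vahefh → vavahefh) repeat the first consonant+vowel as a prefix.
So sezufl → sesezufl.

sesezufl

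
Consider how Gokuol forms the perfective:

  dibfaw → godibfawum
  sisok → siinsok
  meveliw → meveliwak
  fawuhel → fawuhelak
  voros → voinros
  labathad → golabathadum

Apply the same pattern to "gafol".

gainfol

dibfaw and meveliw both end in -w yet inflect differently (godibfawum, meveliwak), so the final letter is not what conditions the rule; the last vowel is.
"gafol" has last vowel 'o'. The stems whose last vowel is 'o' (voros → voinros, sisok → siinsok) insert -in- after the first vowel.
The other patterns: stems whose last vowel is 'a' add go- … -um around the stem; stems whose last vowel is 'e' or 'i' add -ak.
So gafol → gainfol.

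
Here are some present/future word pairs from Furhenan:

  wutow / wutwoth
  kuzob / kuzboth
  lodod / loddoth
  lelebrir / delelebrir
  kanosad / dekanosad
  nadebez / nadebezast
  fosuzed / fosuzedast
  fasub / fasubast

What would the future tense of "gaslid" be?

degaslid

"gaslid" has last vowel 'i'. The one such stem in the data (lelebrir → delelebrir) adds the prefix de-, so the same rule applies.
So gaslid → degaslid.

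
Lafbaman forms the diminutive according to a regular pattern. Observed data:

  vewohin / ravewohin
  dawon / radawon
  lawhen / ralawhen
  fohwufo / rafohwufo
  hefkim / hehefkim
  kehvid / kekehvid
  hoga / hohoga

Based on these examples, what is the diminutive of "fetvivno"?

rafetvivno

vewohin and hefkim both have last vowel 'i' yet inflect differently (ravewohin, hehefkim), so the last vowel is not what conditions the rule; the final letter is.
"fetvivno" ends in -o. The one such stem in the data (fohwufo → rafohwufo) adds the prefix ra-, so the same rule applies.
The other pattern: stems ending in -a, -d or -m repeat the first consonant+vowel as a prefix.
So fetvivno → rafetvivno.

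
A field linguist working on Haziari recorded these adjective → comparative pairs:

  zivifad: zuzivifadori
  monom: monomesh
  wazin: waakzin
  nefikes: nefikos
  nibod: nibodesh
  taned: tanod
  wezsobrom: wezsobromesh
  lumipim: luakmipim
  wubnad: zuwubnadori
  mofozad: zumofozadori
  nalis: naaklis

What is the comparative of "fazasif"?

faakzasif

"fazasif" has last vowel 'i'. The stems whose last vowel is 'i' (wazin → waakzin, nalis → naaklis, lumipim → luakmipim) insert -ak- after the first vowel.
The other patterns: stems whose last vowel is 'o' add -esh; stems whose last vowel is 'e' change the last vowel to 'o'; stems whose last vowel is 'a' add zu- … -ori around the stem.
So fazasif → faakzasif.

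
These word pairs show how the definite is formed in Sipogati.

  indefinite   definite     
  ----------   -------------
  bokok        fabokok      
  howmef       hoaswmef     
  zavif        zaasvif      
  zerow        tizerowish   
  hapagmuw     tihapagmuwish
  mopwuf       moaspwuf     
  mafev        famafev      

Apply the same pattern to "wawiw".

tiwawiwish

hapagmuw and mopwuf both have last vowel 'u' yet inflect differently (tihapagmuwish, moaspwuf), so the last vowel is not what conditions the rule; the final letter is.
"wawiw" ends in -w. The stems ending in -w (hapagmuw → tihapagmuwish, zerow → tizerowish) add ti- … -ish around the stem.
So wawiw → tiwawiwish.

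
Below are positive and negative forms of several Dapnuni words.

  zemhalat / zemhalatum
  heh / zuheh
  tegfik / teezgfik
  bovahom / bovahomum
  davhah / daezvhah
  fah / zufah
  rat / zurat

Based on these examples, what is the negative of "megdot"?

meezgdot

"megdot" has 2 vowels. The stems with 2 vowels (davhah → daezvhah, tegfik → teezgfik) insert -ez- after the first vowel.
The other patterns: stems with 1 vowel add the prefix zu-; stems with 3 vowels add -um.
So megdot → meezgdot.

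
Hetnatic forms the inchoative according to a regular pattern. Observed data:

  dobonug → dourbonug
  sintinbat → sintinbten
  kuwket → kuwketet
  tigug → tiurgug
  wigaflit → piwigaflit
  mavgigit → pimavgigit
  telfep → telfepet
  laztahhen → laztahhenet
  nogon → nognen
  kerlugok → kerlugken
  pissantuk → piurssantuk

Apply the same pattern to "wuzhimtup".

mavgigit and kuwket both end in -t yet inflect differently (pimavgigit, kuwketet), so the final letter is not what conditions the rule; the last vowel is.
"wuzhimtup" has last vowel 'u'. The stems whose last vowel is 'u' (pissantuk → piurssantuk, tigug → tiurgug, dobonug → dourbonug) insert -ur- after the first vowel.
So wuzhimtup → wuurzhimtup.

wuurzhimtup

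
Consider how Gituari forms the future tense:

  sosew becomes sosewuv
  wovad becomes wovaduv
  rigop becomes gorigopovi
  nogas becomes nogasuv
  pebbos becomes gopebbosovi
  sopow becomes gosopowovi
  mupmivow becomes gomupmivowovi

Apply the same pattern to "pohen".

pohenuv

pebbos and nogas both end in -s yet inflect differently (gopebbosovi, nogasuv), so the final letter is not what conditions the rule; the last vowel is.
"pohen" has last vowel 'e'. The one such stem in the data (sosew → sosewuv) adds -uv, so the same rule applies.
The other pattern: stems whose last vowel is 'o' add go- … -ovi around the stem.
So pohen → pohenuv.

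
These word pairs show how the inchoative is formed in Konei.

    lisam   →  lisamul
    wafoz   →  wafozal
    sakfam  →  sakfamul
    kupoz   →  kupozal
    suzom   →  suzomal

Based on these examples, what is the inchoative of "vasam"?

vasamul

"vasam" has last vowel 'a'. The stems whose last vowel is 'a' (lisam → lisamul, sakfam → sakfamul) add -ul.
The other pattern: stems whose last vowel is 'o' add -al.
So vasam → vasamul.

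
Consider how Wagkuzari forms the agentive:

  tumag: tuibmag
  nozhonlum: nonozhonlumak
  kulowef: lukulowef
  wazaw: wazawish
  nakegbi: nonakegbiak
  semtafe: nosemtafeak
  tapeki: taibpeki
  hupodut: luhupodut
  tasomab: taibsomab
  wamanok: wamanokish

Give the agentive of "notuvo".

nonotuvoak

tapeki and nakegbi both end in -i yet inflect differently (taibpeki, nonakegbiak), so the final letter is not what conditions the rule; the first letter is.
"notuvo" begins with n-. The stems beginning with n- (nakegbi → nonakegbiak, nozhonlum → nonozhonlumak) add no- … -ak around the stem.
So notuvo → nonotuvoak.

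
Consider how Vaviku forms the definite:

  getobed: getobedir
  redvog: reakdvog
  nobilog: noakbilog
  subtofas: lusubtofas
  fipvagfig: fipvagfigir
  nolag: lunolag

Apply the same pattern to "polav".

"polav" has last vowel 'a'. The stems whose last vowel is 'a' (nolag → lunolag, subtofas → lusubtofas) add the prefix lu-.
The other patterns: stems whose last vowel is 'o' insert -ak- after the first vowel; stems whose last vowel is 'e' or 'i' add -ir.
So polav → lupolav.

lupolav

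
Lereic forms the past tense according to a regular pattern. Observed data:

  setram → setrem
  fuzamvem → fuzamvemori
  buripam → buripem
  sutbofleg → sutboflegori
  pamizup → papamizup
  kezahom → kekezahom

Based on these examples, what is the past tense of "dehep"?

buripam and fuzamvem both end in -m yet inflect differently (buripem, fuzamvemori), so the final letter is not what conditions the rule; the last vowel is.
"dehep" has last vowel 'e'. The stems whose last vowel is 'e' (sutbofleg → sutboflegori, fuzamvem → fuzamvemori) add -ori.
The other patterns: stems whose last vowel is 'a' change the last vowel to 'e'; stems whose last vowel is 'o' or 'u' repeat the first consonant+vowel as a prefix.
So dehep → dehepori.

dehepori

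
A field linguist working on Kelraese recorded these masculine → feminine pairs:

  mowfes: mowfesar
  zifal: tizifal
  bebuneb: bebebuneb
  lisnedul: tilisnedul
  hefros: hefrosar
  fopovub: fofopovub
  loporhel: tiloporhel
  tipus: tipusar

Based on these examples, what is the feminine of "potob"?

popotob

bebuneb and mowfes both have last vowel 'e' yet inflect differently (bebebuneb, mowfesar), so the last vowel is not what conditions the rule; the final letter is.
"potob" ends in -b. The stems ending in -b (fopovub → fofopovub, bebuneb → bebebuneb) repeat the first consonant+vowel as a prefix.
The other patterns: stems ending in -s add -ar; stems ending in -l add the prefix ti-.
So potob → popotob.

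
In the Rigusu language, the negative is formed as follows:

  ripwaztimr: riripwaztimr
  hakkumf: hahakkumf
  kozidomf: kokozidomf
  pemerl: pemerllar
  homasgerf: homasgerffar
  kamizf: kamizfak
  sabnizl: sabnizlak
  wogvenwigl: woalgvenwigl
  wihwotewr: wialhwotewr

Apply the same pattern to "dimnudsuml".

didimnudsuml

"dimnudsuml" has second-to-last letter 'm'. The stems whose second-to-last letter is 'm' (ripwaztimr → riripwaztimr, hakkumf → hahakkumf, kozidomf → kokozidomf) repeat the first consonant+vowel as a prefix.
So dimnudsuml → didimnudsuml.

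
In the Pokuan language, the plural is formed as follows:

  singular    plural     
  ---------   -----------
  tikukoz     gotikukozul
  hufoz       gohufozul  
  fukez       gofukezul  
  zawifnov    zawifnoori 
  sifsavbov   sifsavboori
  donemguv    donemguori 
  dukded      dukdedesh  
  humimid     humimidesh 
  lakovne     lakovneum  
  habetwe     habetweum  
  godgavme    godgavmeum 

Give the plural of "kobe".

kobeum

tikukoz and zawifnov both have last vowel 'o' yet inflect differently (gotikukozul, zawifnoori), so the last vowel is not what conditions the rule; the final letter is.
"kobe" ends in -e. The stems ending in -e (lakovne → lakovneum, habetwe → habetweum, godgavme → godgavmeum) add -um.
The other patterns: stems ending in -z add go- … -ul around the stem; stems ending in -v drop the final letter and add -ori; stems ending in -d add -esh.
So kobe → kobeum.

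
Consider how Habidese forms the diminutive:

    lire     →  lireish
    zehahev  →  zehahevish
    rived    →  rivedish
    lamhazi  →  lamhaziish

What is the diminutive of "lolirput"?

lolirputish

Every pair shown (lire → lireish, zehahev → zehahevish, rived → rivedish, …) follows the same rule: add -ish.
So lolirput → lolirputish.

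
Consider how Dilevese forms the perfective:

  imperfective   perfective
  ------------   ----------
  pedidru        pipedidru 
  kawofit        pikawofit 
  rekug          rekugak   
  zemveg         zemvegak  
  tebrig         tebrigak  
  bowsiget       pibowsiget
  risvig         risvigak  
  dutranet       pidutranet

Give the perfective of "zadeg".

zadegak

"zadeg" ends in -g. The stems ending in -g (risvig → risvigak, tebrig → tebrigak, rekug → rekugak) add -ak.
The other pattern: stems ending in -t or -u add the prefix pi-.
So zadeg → zadegak.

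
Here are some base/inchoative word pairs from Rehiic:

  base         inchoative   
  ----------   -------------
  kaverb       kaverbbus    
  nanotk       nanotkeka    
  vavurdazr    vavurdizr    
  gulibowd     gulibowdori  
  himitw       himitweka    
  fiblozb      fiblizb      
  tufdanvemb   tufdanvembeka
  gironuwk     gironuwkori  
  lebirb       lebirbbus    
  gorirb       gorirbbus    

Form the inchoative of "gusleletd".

kaverb and fiblozb both end in -b yet inflect differently (kaverbbus, fiblizb), so the final letter is not what conditions the rule; the second-to-last letter is.
"gusleletd" has second-to-last letter 't'. The stems whose second-to-last letter is 't' (nanotk → nanotkeka, himitw → himitweka) add -eka.
The other patterns: stems whose second-to-last letter is 'r' double the final consonant and add -us; stems whose second-to-last letter is 'z' change the last vowel to 'i'; stems whose second-to-last letter is 'w' add -ori.
So gusleletd → gusleletdeka.

gusleletdeka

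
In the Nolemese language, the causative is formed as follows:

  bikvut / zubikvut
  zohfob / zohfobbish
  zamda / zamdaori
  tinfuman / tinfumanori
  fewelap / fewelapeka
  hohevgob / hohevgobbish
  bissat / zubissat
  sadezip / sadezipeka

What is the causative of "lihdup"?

fewelap and bissat both have last vowel 'a' yet inflect differently (fewelapeka, zubissat), so the last vowel is not what conditions the rule; the final letter is.
"lihdup" ends in -p. The stems ending in -p (fewelap → fewelapeka, sadezip → sadezipeka) add -eka.
So lihdup → lihdupeka.

lihdupeka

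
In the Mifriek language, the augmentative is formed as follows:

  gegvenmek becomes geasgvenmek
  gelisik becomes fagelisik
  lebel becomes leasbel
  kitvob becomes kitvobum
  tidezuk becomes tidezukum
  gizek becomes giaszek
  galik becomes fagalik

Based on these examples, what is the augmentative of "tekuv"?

"tekuv" has last vowel 'u'. The one such stem in the data (tidezuk → tidezukum) adds -um, so the same rule applies.
So tekuv → tekuvum.

tekuvum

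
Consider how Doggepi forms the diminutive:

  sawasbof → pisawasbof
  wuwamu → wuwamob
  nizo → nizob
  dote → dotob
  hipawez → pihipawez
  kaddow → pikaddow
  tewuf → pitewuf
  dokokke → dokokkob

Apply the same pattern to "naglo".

naglob

hipawez and dokokke both have last vowel 'e' yet inflect differently (pihipawez, dokokkob), so the last vowel is not what conditions the rule; whether the stem ends in a vowel or a consonant is.
"naglo" ends in a vowel. The stems ending in a vowel (dokokke → dokokkob, dote → dotob, nizo → nizob) drop the final letter and add -ob.
The other pattern: stems ending in a consonant add the prefix pi-.
So naglo → naglob.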